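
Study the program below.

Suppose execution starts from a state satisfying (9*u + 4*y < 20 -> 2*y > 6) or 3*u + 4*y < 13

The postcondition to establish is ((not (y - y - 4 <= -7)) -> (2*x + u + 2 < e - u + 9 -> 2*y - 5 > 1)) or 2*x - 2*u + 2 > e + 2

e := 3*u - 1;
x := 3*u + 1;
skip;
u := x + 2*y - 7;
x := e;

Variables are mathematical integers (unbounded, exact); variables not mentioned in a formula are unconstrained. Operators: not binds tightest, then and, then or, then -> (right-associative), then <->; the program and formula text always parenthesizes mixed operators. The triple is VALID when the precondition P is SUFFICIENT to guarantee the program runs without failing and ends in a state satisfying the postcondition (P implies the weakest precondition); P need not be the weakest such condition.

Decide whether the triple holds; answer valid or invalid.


Working backward. After the program, the postcondition ((not (y - y - 4 <= -7)) -> (2*x + u + 2 < e - u + 9 -> 2*y - 5 > 1)) or 2*x - 2*u + 2 > e + 2 must hold; in canonical form it is (2*u + 2*x < e + 7 -> 2*y > 6) or 2*x > e + 2*u.
Before x := e: (e + 2*u < 7 -> 2*y > 6) or e > 2*u
Before u := x + 2*y - 7: (e + 2*x + 4*y < 21 -> 2*y > 6) or e > 2*x + 4*y - 14
Before skip: (e + 2*x + 4*y < 21 -> 2*y > 6) or e > 2*x + 4*y - 14
Before x := 3*u + 1: (e + 6*u + 4*y < 19 -> 2*y > 6) or e > 6*u + 4*y - 12
Before e := 3*u - 1: (9*u + 4*y < 20 -> 2*y > 6) or 3*u + 4*y < 11
The weakest precondition is (9*u + 4*y < 20 -> 2*y > 6) or 3*u + 4*y < 11.
Check whether (9*u + 4*y < 20 -> 2*y > 6) or 3*u + 4*y < 13 implies it.
Countermodel: at the initial state u = 1, y = 2, the precondition holds but the weakest precondition fails.
Answer: invalid


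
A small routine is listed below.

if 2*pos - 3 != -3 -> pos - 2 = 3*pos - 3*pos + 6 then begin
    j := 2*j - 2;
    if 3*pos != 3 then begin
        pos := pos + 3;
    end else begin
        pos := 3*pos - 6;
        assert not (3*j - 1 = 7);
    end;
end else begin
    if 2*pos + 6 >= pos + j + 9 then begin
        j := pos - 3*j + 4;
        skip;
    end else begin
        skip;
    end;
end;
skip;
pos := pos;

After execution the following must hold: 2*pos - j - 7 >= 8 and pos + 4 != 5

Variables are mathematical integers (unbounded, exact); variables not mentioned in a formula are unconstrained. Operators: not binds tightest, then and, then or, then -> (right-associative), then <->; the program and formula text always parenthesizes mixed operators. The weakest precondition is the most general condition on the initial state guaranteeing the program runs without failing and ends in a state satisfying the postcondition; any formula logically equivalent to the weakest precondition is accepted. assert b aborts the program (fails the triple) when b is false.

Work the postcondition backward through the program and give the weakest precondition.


Working backward. After the program, the postcondition 2*pos - j - 7 >= 8 and pos + 4 != 5 must hold; in canonical form it is 2*pos >= j + 15 and pos != 1.
Before pos := pos: 2*pos >= j + 15 and pos != 1
Before skip: 2*pos >= j + 15 and pos != 1
Then branch requires (3*pos != 3 -> (2*pos >= 2*j + 7 and pos != -2)) and ((not (3*pos != 3)) -> ((not (6*j = 14)) and 6*pos >= 2*j + 25 and 3*pos != 7)); else branch requires (pos >= j + 3 -> (3*j + pos >= 19 and pos != 1)) and ((not (pos >= j + 3)) -> (2*pos >= j + 15 and pos != 1)).
Before the if: ((2*pos != 0 -> pos = 8) -> ((3*pos != 3 -> (2*pos >= 2*j + 7 and pos != -2)) and ((not (3*pos != 3)) -> ((not (6*j = 14)) and 6*pos >= 2*j + 25 and 3*pos != 7)))) and ((not (2*pos != 0 -> pos = 8)) -> ((pos >= j + 3 -> (3*j + pos >= 19 and pos != 1)) and ((not (pos >= j + 3)) -> (2*pos >= j + 15 and pos != 1))))
Answer: WP = ((2*pos != 0 -> pos = 8) -> ((3*pos != 3 -> (2*pos >= 2*j + 7 and pos != -2)) and ((not (3*pos != 3)) -> ((not (6*j = 14)) and 6*pos >= 2*j + 25 and 3*pos != 7)))) and ((not (2*pos != 0 -> pos = 8)) -> ((pos >= j + 3 -> (3*j + pos >= 19 and pos != 1)) and ((not (pos >= j + 3)) -> (2*pos >= j + 15 and pos != 1))))


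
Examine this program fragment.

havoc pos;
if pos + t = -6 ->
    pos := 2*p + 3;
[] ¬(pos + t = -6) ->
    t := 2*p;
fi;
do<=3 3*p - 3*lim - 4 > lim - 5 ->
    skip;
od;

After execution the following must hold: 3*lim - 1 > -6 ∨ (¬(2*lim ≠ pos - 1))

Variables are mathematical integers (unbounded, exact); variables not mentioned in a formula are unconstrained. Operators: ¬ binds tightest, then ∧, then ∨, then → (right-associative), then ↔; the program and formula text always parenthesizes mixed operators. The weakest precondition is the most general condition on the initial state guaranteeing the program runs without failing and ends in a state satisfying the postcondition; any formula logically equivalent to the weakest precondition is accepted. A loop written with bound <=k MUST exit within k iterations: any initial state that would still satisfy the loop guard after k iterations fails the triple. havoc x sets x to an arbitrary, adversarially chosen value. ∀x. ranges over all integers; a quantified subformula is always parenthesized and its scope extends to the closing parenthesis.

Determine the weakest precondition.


Working backward. After the program, the postcondition 3*lim - 1 > -6 ∨ (¬(2*lim ≠ pos - 1)) must hold; in canonical form it is 3*lim > -5 ∨ (¬(2*lim ≠ pos - 1)).
Before the loop (bound <=3), unroll the exhaustion recursion (WP_0 = exit-now case; WP_j = one more guarded iteration, up to j = 3):
  WP_0: (¬(3*p > 4*lim - 1)) ∧ (3*lim > -5 ∨ (¬(2*lim ≠ pos - 1)))
  WP_1: (3*p > 4*lim - 1 → ((¬(3*p > 4*lim - 1)) ∧ (3*lim > -5 ∨ (¬(2*lim ≠ pos - 1))))) ∧ ((¬(3*p > 4*lim - 1)) → (3*lim > -5 ∨ (¬(2*lim ≠ pos - 1))))
  WP_2: (3*p > 4*lim - 1 → ((3*p > 4*lim - 1 → ((¬(3*p > 4*lim - 1)) ∧ (3*lim > -5 ∨ (¬(2*lim ≠ pos - 1))))) ∧ ((¬(3*p > 4*lim - 1)) → (3*lim > -5 ∨ (¬(2*lim ≠ pos - 1)))))) ∧ ((¬(3*p > 4*lim - 1)) → (3*lim > -5 ∨ (¬(2*lim ≠ pos - 1))))
  WP_3: (3*p > 4*lim - 1 → ((3*p > 4*lim - 1 → ((3*p > 4*lim - 1 → ((¬(3*p > 4*lim - 1)) ∧ (3*lim > -5 ∨ (¬(2*lim ≠ pos - 1))))) ∧ ((¬(3*p > 4*lim - 1)) → (3*lim > -5 ∨ (¬(2*lim ≠ pos - 1)))))) ∧ ((¬(3*p > 4*lim - 1)) → (3*lim > -5 ∨ (¬(2*lim ≠ pos - 1)))))) ∧ ((¬(3*p > 4*lim - 1)) → (3*lim > -5 ∨ (¬(2*lim ≠ pos - 1))))
So before the loop: (3*p > 4*lim - 1 → ((3*p > 4*lim - 1 → ((3*p > 4*lim - 1 → ((¬(3*p > 4*lim - 1)) ∧ (3*lim > -5 ∨ (¬(2*lim ≠ pos - 1))))) ∧ ((¬(3*p > 4*lim - 1)) → (3*lim > -5 ∨ (¬(2*lim ≠ pos - 1)))))) ∧ ((¬(3*p > 4*lim - 1)) → (3*lim > -5 ∨ (¬(2*lim ≠ pos - 1)))))) ∧ ((¬(3*p > 4*lim - 1)) → (3*lim > -5 ∨ (¬(2*lim ≠ pos - 1))))
Then branch requires (3*p > 4*lim - 1 → ((3*p > 4*lim - 1 → ((3*p > 4*lim - 1 → ((¬(3*p > 4*lim - 1)) ∧ (3*lim > -5 ∨ (¬(2*lim ≠ 2*p + 2))))) ∧ ((¬(3*p > 4*lim - 1)) → (3*lim > -5 ∨ (¬(2*lim ≠ 2*p + 2)))))) ∧ ((¬(3*p > 4*lim - 1)) → (3*lim > -5 ∨ (¬(2*lim ≠ 2*p + 2)))))) ∧ ((¬(3*p > 4*lim - 1)) → (3*lim > -5 ∨ (¬(2*lim ≠ 2*p + 2)))); else branch requires (3*p > 4*lim - 1 → ((3*p > 4*lim - 1 → ((3*p > 4*lim - 1 → ((¬(3*p > 4*lim - 1)) ∧ (3*lim > -5 ∨ (¬(2*lim ≠ pos - 1))))) ∧ ((¬(3*p > 4*lim - 1)) → (3*lim > -5 ∨ (¬(2*lim ≠ pos - 1)))))) ∧ ((¬(3*p > 4*lim - 1)) → (3*lim > -5 ∨ (¬(2*lim ≠ pos - 1)))))) ∧ ((¬(3*p > 4*lim - 1)) → (3*lim > -5 ∨ (¬(2*lim ≠ pos - 1)))).
Before the if: (pos + t = -6 → ((3*p > 4*lim - 1 → ((3*p > 4*lim - 1 → ((3*p > 4*lim - 1 → ((¬(3*p > 4*lim - 1)) ∧ (3*lim > -5 ∨ (¬(2*lim ≠ 2*p + 2))))) ∧ ((¬(3*p > 4*lim - 1)) → (3*lim > -5 ∨ (¬(2*lim ≠ 2*p + 2)))))) ∧ ((¬(3*p > 4*lim - 1)) → (3*lim > -5 ∨ (¬(2*lim ≠ 2*p + 2)))))) ∧ ((¬(3*p > 4*lim - 1)) → (3*lim > -5 ∨ (¬(2*lim ≠ 2*p + 2)))))) ∧ ((¬(pos + t = -6)) → ((3*p > 4*lim - 1 → ((3*p > 4*lim - 1 → ((3*p > 4*lim - 1 → ((¬(3*p > 4*lim - 1)) ∧ (3*lim > -5 ∨ (¬(2*lim ≠ pos - 1))))) ∧ ((¬(3*p > 4*lim - 1)) → (3*lim > -5 ∨ (¬(2*lim ≠ pos - 1)))))) ∧ ((¬(3*p > 4*lim - 1)) → (3*lim > -5 ∨ (¬(2*lim ≠ pos - 1)))))) ∧ ((¬(3*p > 4*lim - 1)) → (3*lim > -5 ∨ (¬(2*lim ≠ pos - 1))))))
Before havoc pos: ∀pos_1. ((pos_1 + t = -6 → ((3*p > 4*lim - 1 → ((3*p > 4*lim - 1 → ((3*p > 4*lim - 1 → ((¬(3*p > 4*lim - 1)) ∧ (3*lim > -5 ∨ (¬(2*lim ≠ 2*p + 2))))) ∧ ((¬(3*p > 4*lim - 1)) → (3*lim > -5 ∨ (¬(2*lim ≠ 2*p + 2)))))) ∧ ((¬(3*p > 4*lim - 1)) → (3*lim > -5 ∨ (¬(2*lim ≠ 2*p + 2)))))) ∧ ((¬(3*p > 4*lim - 1)) → (3*lim > -5 ∨ (¬(2*lim ≠ 2*p + 2)))))) ∧ ((¬(pos_1 + t = -6)) → ((3*p > 4*lim - 1 → ((3*p > 4*lim - 1 → ((3*p > 4*lim - 1 → ((¬(3*p > 4*lim - 1)) ∧ (3*lim > -5 ∨ (¬(2*lim ≠ pos_1 - 1))))) ∧ ((¬(3*p > 4*lim - 1)) → (3*lim > -5 ∨ (¬(2*lim ≠ pos_1 - 1)))))) ∧ ((¬(3*p > 4*lim - 1)) → (3*lim > -5 ∨ (¬(2*lim ≠ pos_1 - 1)))))) ∧ ((¬(3*p > 4*lim - 1)) → (3*lim > -5 ∨ (¬(2*lim ≠ pos_1 - 1)))))))
Answer: WP = ∀pos_1. ((pos_1 + t = -6 → ((3*p > 4*lim - 1 → ((3*p > 4*lim - 1 → ((3*p > 4*lim - 1 → ((¬(3*p > 4*lim - 1)) ∧ (3*lim > -5 ∨ (¬(2*lim ≠ 2*p + 2))))) ∧ ((¬(3*p > 4*lim - 1)) → (3*lim > -5 ∨ (¬(2*lim ≠ 2*p + 2)))))) ∧ ((¬(3*p > 4*lim - 1)) → (3*lim > -5 ∨ (¬(2*lim ≠ 2*p + 2)))))) ∧ ((¬(3*p > 4*lim - 1)) → (3*lim > -5 ∨ (¬(2*lim ≠ 2*p + 2)))))) ∧ ((¬(pos_1 + t = -6)) → ((3*p > 4*lim - 1 → ((3*p > 4*lim - 1 → ((3*p > 4*lim - 1 → ((¬(3*p > 4*lim - 1)) ∧ (3*lim > -5 ∨ (¬(2*lim ≠ pos_1 - 1))))) ∧ ((¬(3*p > 4*lim - 1)) → (3*lim > -5 ∨ (¬(2*lim ≠ pos_1 - 1)))))) ∧ ((¬(3*p > 4*lim - 1)) → (3*lim > -5 ∨ (¬(2*lim ≠ pos_1 - 1)))))) ∧ ((¬(3*p > 4*lim - 1)) → (3*lim > -5 ∨ (¬(2*lim ≠ pos_1 - 1)))))))


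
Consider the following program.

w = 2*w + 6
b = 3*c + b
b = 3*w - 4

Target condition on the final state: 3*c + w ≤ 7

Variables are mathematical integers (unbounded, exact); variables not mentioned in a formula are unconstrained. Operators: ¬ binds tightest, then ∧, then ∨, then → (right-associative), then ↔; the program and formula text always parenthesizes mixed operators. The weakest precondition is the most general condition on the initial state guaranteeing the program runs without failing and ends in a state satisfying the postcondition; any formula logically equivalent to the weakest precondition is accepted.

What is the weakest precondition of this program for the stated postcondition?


Working backward. After the program, 3*c + w ≤ 7 must hold.
Before b := 3*w - 4: 3*c + w ≤ 7
Before b := 3*c + b: 3*c + w ≤ 7
Before w := 2*w + 6: 3*c + 2*w ≤ 1
Answer: WP = 3*c + 2*w ≤ 1


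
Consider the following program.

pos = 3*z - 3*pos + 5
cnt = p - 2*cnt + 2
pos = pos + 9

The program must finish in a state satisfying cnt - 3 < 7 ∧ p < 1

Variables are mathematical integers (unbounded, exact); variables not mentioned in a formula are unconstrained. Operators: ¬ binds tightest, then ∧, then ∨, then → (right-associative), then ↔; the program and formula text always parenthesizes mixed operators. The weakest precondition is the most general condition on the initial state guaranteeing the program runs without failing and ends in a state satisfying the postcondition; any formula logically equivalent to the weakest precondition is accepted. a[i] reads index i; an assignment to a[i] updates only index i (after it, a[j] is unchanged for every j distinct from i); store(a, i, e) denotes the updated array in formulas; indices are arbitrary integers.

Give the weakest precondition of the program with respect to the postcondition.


Working backward. After the program, the postcondition cnt - 3 < 7 ∧ p < 1 must hold; in canonical form it is cnt < 10 ∧ p < 1.
Before pos := pos + 9: cnt < 10 ∧ p < 1
Before cnt := p - 2*cnt + 2: p < 2*cnt + 8 ∧ p < 1
Before pos := 3*z - 3*pos + 5: p < 2*cnt + 8 ∧ p < 1
Answer: WP = p < 2*cnt + 8 ∧ p < 1


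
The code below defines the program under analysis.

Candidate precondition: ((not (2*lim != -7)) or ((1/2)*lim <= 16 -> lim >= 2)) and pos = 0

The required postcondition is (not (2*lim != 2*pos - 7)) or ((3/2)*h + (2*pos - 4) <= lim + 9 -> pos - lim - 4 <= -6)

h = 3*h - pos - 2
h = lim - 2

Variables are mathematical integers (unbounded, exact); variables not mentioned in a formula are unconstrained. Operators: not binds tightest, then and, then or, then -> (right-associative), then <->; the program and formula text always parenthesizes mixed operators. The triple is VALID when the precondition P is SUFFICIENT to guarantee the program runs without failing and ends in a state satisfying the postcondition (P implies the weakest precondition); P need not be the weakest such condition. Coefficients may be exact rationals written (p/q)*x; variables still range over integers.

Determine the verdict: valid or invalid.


Working backward. After the program, the postcondition (not (2*lim != 2*pos - 7)) or ((3/2)*h + (2*pos - 4) <= lim + 9 -> pos - lim - 4 <= -6) must hold; in canonical form it is (not (2*lim != 2*pos - 7)) or ((3/2)*h + 2*pos <= lim + 13 -> pos <= lim - 2).
Before h := lim - 2: (not (2*lim != 2*pos - 7)) or ((1/2)*lim + 2*pos <= 16 -> pos <= lim - 2)
Before h := 3*h - pos - 2: (not (2*lim != 2*pos - 7)) or ((1/2)*lim + 2*pos <= 16 -> pos <= lim - 2)
The weakest precondition is (not (2*lim != 2*pos - 7)) or ((1/2)*lim + 2*pos <= 16 -> pos <= lim - 2).
Check whether ((not (2*lim != -7)) or ((1/2)*lim <= 16 -> lim >= 2)) and pos = 0 implies it.
Every state satisfying the precondition satisfies the weakest precondition: the implication holds.
Answer: valid


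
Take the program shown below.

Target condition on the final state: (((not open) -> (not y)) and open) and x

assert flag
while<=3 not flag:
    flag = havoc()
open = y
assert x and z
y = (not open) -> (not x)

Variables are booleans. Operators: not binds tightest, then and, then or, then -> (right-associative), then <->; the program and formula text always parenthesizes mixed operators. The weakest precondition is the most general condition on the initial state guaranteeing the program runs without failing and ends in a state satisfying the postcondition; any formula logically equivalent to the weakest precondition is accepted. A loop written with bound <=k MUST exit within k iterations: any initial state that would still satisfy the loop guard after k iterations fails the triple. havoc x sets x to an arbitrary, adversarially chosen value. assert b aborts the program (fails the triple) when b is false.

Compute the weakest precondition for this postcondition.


Working backward. After the program, the postcondition (((not open) -> (not y)) and open) and x must hold; in canonical form it is ((not open) -> (not y)) and open and x.
Before y := (not open) -> (not x): ((not open) -> (not ((not open) -> (not x)))) and open and x
Before assert x and z: x and z and ((not open) -> (not ((not open) -> (not x)))) and open
Before open := y: x and z and ((not y) -> (not ((not y) -> (not x)))) and y
Before the loop (bound <=3), unroll the exhaustion recursion (WP_0 = exit-now case; WP_j = one more guarded iteration, up to j = 3):
  WP_0: flag and x and z and ((not y) -> (not ((not y) -> (not x)))) and y
  WP_1: flag and (flag -> (x and z and ((not y) -> (not ((not y) -> (not x)))) and y))
  WP_2: flag and (flag -> (x and z and ((not y) -> (not ((not y) -> (not x)))) and y))
  WP_3: flag and (flag -> (x and z and ((not y) -> (not ((not y) -> (not x)))) and y))
So before the loop: flag and (flag -> (x and z and ((not y) -> (not ((not y) -> (not x)))) and y))
Before assert flag: flag and (flag -> (x and z and ((not y) -> (not ((not y) -> (not x)))) and y))
Answer: WP = flag and (flag -> (x and z and ((not y) -> (not ((not y) -> (not x)))) and y))


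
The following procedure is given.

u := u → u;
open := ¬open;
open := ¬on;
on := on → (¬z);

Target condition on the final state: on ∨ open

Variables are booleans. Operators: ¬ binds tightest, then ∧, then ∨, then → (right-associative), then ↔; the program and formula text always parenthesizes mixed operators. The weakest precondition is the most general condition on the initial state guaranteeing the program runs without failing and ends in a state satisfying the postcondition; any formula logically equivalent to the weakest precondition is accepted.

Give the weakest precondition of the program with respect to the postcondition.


Working backward. After the program, on ∨ open must hold.
Before on := on → (¬z): (on → (¬z)) ∨ open
Before open := ¬on: (on → (¬z)) ∨ (¬on)
Before open := ¬open: (on → (¬z)) ∨ (¬on)
Before u := u → u: (on → (¬z)) ∨ (¬on)
Answer: WP = (on → (¬z)) ∨ (¬on)


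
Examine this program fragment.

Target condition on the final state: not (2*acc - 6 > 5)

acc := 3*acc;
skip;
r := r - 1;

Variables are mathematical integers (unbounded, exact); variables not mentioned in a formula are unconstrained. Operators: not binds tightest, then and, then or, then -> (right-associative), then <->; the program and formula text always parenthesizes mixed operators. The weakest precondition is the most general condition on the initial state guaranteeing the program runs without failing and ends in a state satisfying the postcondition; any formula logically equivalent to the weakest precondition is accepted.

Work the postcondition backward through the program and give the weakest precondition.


Working backward. After the program, the postcondition not (2*acc - 6 > 5) must hold; in canonical form it is not (2*acc > 11).
Before r := r - 1: not (2*acc > 11)
Before skip: not (2*acc > 11)
Before acc := 3*acc: not (6*acc > 11)
Answer: WP = not (6*acc > 11)


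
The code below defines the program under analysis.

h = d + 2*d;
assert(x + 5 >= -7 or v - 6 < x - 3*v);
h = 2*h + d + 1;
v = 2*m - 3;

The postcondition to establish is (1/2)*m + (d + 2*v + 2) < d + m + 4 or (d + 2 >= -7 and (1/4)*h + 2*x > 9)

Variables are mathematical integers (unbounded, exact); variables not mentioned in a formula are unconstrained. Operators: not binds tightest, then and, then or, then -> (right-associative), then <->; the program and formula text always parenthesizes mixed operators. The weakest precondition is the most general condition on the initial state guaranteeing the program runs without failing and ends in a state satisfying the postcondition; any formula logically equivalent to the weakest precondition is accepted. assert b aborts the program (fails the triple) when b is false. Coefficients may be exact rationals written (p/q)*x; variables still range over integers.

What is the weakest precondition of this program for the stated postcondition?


Working backward. After the program, the postcondition (1/2)*m + (d + 2*v + 2) < d + m + 4 or (d + 2 >= -7 and (1/4)*h + 2*x > 9) must hold; in canonical form it is 2*v < (1/2)*m + 2 or (d >= -9 and (1/4)*h + 2*x > 9).
Before v := 2*m - 3: (7/2)*m < 8 or (d >= -9 and (1/4)*h + 2*x > 9)
Before h := 2*h + d + 1: (7/2)*m < 8 or (d >= -9 and (1/4)*d + (1/2)*h + 2*x > 35/4)
Before assert x + 5 >= -7 or v - 6 < x - 3*v: (x >= -12 or 4*v < x + 6) and ((7/2)*m < 8 or (d >= -9 and (1/4)*d + (1/2)*h + 2*x > 35/4))
Before h := d + 2*d: (x >= -12 or 4*v < x + 6) and ((7/2)*m < 8 or (d >= -9 and (7/4)*d + 2*x > 35/4))
Answer: WP = (x >= -12 or 4*v < x + 6) and ((7/2)*m < 8 or (d >= -9 and (7/4)*d + 2*x > 35/4))


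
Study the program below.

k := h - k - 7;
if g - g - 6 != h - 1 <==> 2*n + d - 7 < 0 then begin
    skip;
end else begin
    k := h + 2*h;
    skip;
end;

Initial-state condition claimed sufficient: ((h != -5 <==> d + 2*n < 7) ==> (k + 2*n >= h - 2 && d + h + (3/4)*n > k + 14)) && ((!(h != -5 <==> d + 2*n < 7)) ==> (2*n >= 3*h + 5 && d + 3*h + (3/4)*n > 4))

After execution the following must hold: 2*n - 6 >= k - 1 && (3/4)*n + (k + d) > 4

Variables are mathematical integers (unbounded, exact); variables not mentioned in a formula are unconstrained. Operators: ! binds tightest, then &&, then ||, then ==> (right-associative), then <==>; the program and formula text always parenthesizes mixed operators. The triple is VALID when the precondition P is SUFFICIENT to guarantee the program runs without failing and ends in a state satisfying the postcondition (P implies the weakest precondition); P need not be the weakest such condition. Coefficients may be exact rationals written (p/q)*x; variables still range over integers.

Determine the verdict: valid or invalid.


Working backward. After the program, the postcondition 2*n - 6 >= k - 1 && (3/4)*n + (k + d) > 4 must hold; in canonical form it is 2*n >= k + 5 && d + k + (3/4)*n > 4.
Then branch requires 2*n >= k + 5 && d + k + (3/4)*n > 4; else branch requires 2*n >= 3*h + 5 && d + 3*h + (3/4)*n > 4.
Before the if: ((h != -5 <==> d + 2*n < 7) ==> (2*n >= k + 5 && d + k + (3/4)*n > 4)) && ((!(h != -5 <==> d + 2*n < 7)) ==> (2*n >= 3*h + 5 && d + 3*h + (3/4)*n > 4))
Before k := h - k - 7: ((h != -5 <==> d + 2*n < 7) ==> (k + 2*n >= h - 2 && d + h + (3/4)*n > k + 11)) && ((!(h != -5 <==> d + 2*n < 7)) ==> (2*n >= 3*h + 5 && d + 3*h + (3/4)*n > 4))
The weakest precondition is ((h != -5 <==> d + 2*n < 7) ==> (k + 2*n >= h - 2 && d + h + (3/4)*n > k + 11)) && ((!(h != -5 <==> d + 2*n < 7)) ==> (2*n >= 3*h + 5 && d + 3*h + (3/4)*n > 4)).
Check whether ((h != -5 <==> d + 2*n < 7) ==> (k + 2*n >= h - 2 && d + h + (3/4)*n > k + 14)) && ((!(h != -5 <==> d + 2*n < 7)) ==> (2*n >= 3*h + 5 && d + 3*h + (3/4)*n > 4)) implies it.
Every state satisfying the precondition satisfies the weakest precondition: the implication holds.
Answer: valid


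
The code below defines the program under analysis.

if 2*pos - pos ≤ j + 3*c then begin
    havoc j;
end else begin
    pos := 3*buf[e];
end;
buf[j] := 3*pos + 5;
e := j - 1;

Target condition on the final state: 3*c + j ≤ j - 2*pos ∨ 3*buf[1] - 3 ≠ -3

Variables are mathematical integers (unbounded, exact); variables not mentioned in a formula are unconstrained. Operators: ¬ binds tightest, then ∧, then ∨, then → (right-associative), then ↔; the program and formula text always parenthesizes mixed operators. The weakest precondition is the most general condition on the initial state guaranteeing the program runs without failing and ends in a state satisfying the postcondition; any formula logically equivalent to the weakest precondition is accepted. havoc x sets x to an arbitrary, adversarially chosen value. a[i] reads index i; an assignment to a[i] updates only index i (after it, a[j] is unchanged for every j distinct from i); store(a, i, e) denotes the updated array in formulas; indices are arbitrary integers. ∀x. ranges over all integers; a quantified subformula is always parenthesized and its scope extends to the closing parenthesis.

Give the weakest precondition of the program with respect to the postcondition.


Working backward. After the program, the postcondition 3*c + j ≤ j - 2*pos ∨ 3*buf[1] - 3 ≠ -3 must hold; in canonical form it is 3*c + 2*pos ≤ 0 ∨ 3*buf[1] ≠ 0.
Before e := j - 1: 3*c + 2*pos ≤ 0 ∨ 3*buf[1] ≠ 0
Before buf[j] := 3*pos + 5: 3*c + 2*pos ≤ 0 ∨ 3*store(buf, j, 3*pos + 5)[1] ≠ 0
Then branch requires ∀j_1. (3*c + 2*pos ≤ 0 ∨ 3*store(buf, j_1, 3*pos + 5)[1] ≠ 0); else branch requires 6*buf[e] + 3*c ≤ 0 ∨ 3*store(buf, j, 9*buf[e] + 5)[1] ≠ 0.
Before the if: (pos ≤ 3*c + j → (∀j_1. (3*c + 2*pos ≤ 0 ∨ 3*store(buf, j_1, 3*pos + 5)[1] ≠ 0))) ∧ ((¬(pos ≤ 3*c + j)) → (6*buf[e] + 3*c ≤ 0 ∨ 3*store(buf, j, 9*buf[e] + 5)[1] ≠ 0))
Answer: WP = (pos ≤ 3*c + j → (∀j_1. (3*c + 2*pos ≤ 0 ∨ 3*store(buf, j_1, 3*pos + 5)[1] ≠ 0))) ∧ ((¬(pos ≤ 3*c + j)) → (6*buf[e] + 3*c ≤ 0 ∨ 3*store(buf, j, 9*buf[e] + 5)[1] ≠ 0))


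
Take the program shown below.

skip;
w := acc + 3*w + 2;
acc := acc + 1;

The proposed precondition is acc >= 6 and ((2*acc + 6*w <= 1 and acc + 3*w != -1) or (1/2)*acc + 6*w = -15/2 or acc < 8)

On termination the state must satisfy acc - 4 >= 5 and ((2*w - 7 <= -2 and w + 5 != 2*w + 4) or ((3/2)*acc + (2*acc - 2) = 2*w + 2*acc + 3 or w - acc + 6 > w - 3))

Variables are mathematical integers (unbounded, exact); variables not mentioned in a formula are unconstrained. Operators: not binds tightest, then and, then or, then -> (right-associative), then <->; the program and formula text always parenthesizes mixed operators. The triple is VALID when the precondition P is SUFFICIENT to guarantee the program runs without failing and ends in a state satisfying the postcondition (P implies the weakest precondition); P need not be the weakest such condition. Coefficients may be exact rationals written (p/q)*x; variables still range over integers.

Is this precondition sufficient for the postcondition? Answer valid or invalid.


Working backward. After the program, the postcondition acc - 4 >= 5 and ((2*w - 7 <= -2 and w + 5 != 2*w + 4) or ((3/2)*acc + (2*acc - 2) = 2*w + 2*acc + 3 or w - acc + 6 > w - 3)) must hold; in canonical form it is acc >= 9 and ((2*w <= 5 and w != 1) or (3/2)*acc = 2*w + 5 or acc < 9).
Before acc := acc + 1: acc >= 8 and ((2*w <= 5 and w != 1) or (3/2)*acc = 2*w + 7/2 or acc < 8)
Before w := acc + 3*w + 2: acc >= 8 and ((2*acc + 6*w <= 1 and acc + 3*w != -1) or (1/2)*acc + 6*w = -15/2 or acc < 8)
Before skip: acc >= 8 and ((2*acc + 6*w <= 1 and acc + 3*w != -1) or (1/2)*acc + 6*w = -15/2 or acc < 8)
The weakest precondition is acc >= 8 and ((2*acc + 6*w <= 1 and acc + 3*w != -1) or (1/2)*acc + 6*w = -15/2 or acc < 8).
Check whether acc >= 6 and ((2*acc + 6*w <= 1 and acc + 3*w != -1) or (1/2)*acc + 6*w = -15/2 or acc < 8) implies it.
Countermodel: at the initial state acc = 6, w = 0, the precondition holds but the weakest precondition fails.
Answer: invalid


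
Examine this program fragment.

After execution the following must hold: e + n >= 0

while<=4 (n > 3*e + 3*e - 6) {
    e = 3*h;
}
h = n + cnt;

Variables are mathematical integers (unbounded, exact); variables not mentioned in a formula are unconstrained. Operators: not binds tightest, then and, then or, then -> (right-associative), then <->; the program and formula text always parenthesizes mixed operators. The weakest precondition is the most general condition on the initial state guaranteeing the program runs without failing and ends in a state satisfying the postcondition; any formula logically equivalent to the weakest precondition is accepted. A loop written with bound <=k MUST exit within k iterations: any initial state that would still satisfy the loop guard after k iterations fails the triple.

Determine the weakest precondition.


Working backward. After the program, e + n >= 0 must hold.
Before h := n + cnt: e + n >= 0
Before the loop (bound <=4), unroll the exhaustion recursion (WP_0 = exit-now case; WP_j = one more guarded iteration, up to j = 4):
  WP_0: (not (n > 6*e - 6)) and e + n >= 0
  WP_1: (n > 6*e - 6 -> ((not (n > 18*h - 6)) and 3*h + n >= 0)) and ((not (n > 6*e - 6)) -> e + n >= 0)
  WP_2: (n > 6*e - 6 -> ((n > 18*h - 6 -> ((not (n > 18*h - 6)) and 3*h + n >= 0)) and ((not (n > 18*h - 6)) -> 3*h + n >= 0))) and ((not (n > 6*e - 6)) -> e + n >= 0)
  WP_3: (n > 6*e - 6 -> ((n > 18*h - 6 -> ((n > 18*h - 6 -> ((not (n > 18*h - 6)) and 3*h + n >= 0)) and ((not (n > 18*h - 6)) -> 3*h + n >= 0))) and ((not (n > 18*h - 6)) -> 3*h + n >= 0))) and ((not (n > 6*e - 6)) -> e + n >= 0)
  WP_4: (n > 6*e - 6 -> ((n > 18*h - 6 -> ((n > 18*h - 6 -> ((n > 18*h - 6 -> ((not (n > 18*h - 6)) and 3*h + n >= 0)) and ((not (n > 18*h - 6)) -> 3*h + n >= 0))) and ((not (n > 18*h - 6)) -> 3*h + n >= 0))) and ((not (n > 18*h - 6)) -> 3*h + n >= 0))) and ((not (n > 6*e - 6)) -> e + n >= 0)
So before the loop: (n > 6*e - 6 -> ((n > 18*h - 6 -> ((n > 18*h - 6 -> ((n > 18*h - 6 -> ((not (n > 18*h - 6)) and 3*h + n >= 0)) and ((not (n > 18*h - 6)) -> 3*h + n >= 0))) and ((not (n > 18*h - 6)) -> 3*h + n >= 0))) and ((not (n > 18*h - 6)) -> 3*h + n >= 0))) and ((not (n > 6*e - 6)) -> e + n >= 0)
Answer: WP = (n > 6*e - 6 -> ((n > 18*h - 6 -> ((n > 18*h - 6 -> ((n > 18*h - 6 -> ((not (n > 18*h - 6)) and 3*h + n >= 0)) and ((not (n > 18*h - 6)) -> 3*h + n >= 0))) and ((not (n > 18*h - 6)) -> 3*h + n >= 0))) and ((not (n > 18*h - 6)) -> 3*h + n >= 0))) and ((not (n > 6*e - 6)) -> e + n >= 0)


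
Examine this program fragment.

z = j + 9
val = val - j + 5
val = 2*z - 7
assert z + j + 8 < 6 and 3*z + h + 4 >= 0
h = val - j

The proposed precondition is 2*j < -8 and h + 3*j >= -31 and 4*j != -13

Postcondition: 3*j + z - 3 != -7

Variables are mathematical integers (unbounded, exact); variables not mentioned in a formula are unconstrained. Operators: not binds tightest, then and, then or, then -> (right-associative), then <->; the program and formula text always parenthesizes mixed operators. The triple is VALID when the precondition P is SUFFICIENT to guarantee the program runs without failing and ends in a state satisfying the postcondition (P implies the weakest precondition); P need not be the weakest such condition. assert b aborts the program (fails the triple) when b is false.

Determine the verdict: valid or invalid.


Working backward. After the program, the postcondition 3*j + z - 3 != -7 must hold; in canonical form it is 3*j + z != -4.
Before h := val - j: 3*j + z != -4
Before assert z + j + 8 < 6 and 3*z + h + 4 >= 0: j + z < -2 and h + 3*z >= -4 and 3*j + z != -4
Before val := 2*z - 7: j + z < -2 and h + 3*z >= -4 and 3*j + z != -4
Before val := val - j + 5: j + z < -2 and h + 3*z >= -4 and 3*j + z != -4
Before z := j + 9: 2*j < -11 and h + 3*j >= -31 and 4*j != -13
The weakest precondition is 2*j < -11 and h + 3*j >= -31 and 4*j != -13.
Check whether 2*j < -8 and h + 3*j >= -31 and 4*j != -13 implies it.
Countermodel: at the initial state h = -16, j = -5, the precondition holds but the weakest precondition fails.
Answer: invalid


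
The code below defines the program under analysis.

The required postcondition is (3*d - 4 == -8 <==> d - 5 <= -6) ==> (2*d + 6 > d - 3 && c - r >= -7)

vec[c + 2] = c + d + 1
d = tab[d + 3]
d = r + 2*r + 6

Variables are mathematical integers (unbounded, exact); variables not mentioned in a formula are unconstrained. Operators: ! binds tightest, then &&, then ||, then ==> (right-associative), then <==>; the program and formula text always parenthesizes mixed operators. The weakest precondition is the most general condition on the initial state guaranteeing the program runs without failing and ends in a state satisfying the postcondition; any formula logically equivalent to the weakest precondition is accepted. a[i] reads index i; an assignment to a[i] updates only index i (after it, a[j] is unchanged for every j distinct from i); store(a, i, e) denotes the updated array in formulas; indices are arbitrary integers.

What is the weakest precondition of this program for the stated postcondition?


Working backward. After the program, the postcondition (3*d - 4 == -8 <==> d - 5 <= -6) ==> (2*d + 6 > d - 3 && c - r >= -7) must hold; in canonical form it is (3*d == -4 <==> d <= -1) ==> (d > -9 && c >= r - 7).
Before d := r + 2*r + 6: (9*r == -22 <==> 3*r <= -7) ==> (3*r > -15 && c >= r - 7)
Before d := tab[d + 3]: (9*r == -22 <==> 3*r <= -7) ==> (3*r > -15 && c >= r - 7)
Before vec[c + 2] := c + d + 1: (9*r == -22 <==> 3*r <= -7) ==> (3*r > -15 && c >= r - 7)
Answer: WP = (9*r == -22 <==> 3*r <= -7) ==> (3*r > -15 && c >= r - 7)


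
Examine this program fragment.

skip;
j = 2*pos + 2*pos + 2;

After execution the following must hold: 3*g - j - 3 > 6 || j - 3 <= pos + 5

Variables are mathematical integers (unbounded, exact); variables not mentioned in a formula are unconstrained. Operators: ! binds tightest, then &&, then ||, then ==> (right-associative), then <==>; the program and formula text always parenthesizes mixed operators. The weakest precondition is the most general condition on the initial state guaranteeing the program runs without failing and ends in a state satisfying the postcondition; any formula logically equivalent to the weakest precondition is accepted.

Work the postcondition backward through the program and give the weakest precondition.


Working backward. After the program, the postcondition 3*g - j - 3 > 6 || j - 3 <= pos + 5 must hold; in canonical form it is 3*g > j + 9 || j <= pos + 8.
Before j := 2*pos + 2*pos + 2: 3*g > 4*pos + 11 || 3*pos <= 6
Before skip: 3*g > 4*pos + 11 || 3*pos <= 6
Answer: WP = 3*g > 4*pos + 11 || 3*pos <= 6


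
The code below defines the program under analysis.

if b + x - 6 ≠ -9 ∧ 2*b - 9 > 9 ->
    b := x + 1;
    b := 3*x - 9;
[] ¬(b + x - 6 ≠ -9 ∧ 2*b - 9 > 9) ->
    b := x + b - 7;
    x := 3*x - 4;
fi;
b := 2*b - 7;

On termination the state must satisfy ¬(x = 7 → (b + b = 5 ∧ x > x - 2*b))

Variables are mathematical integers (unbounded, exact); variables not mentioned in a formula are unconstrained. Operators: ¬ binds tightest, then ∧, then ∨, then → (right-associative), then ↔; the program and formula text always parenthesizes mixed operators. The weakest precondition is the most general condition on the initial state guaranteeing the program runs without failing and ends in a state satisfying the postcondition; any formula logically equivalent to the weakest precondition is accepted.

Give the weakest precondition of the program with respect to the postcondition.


Working backward. After the program, the postcondition ¬(x = 7 → (b + b = 5 ∧ x > x - 2*b)) must hold; in canonical form it is ¬(x = 7 → (2*b = 5 ∧ 2*b > 0)).
Before b := 2*b - 7: ¬(x = 7 → (4*b = 19 ∧ 4*b > 14))
Then branch requires ¬(x = 7 → (12*x = 55 ∧ 12*x > 50)); else branch requires ¬(3*x = 11 → (4*b + 4*x = 47 ∧ 4*b + 4*x > 42)).
Before the if: ((b + x ≠ -3 ∧ 2*b > 18) → (¬(x = 7 → (12*x = 55 ∧ 12*x > 50)))) ∧ ((¬(b + x ≠ -3 ∧ 2*b > 18)) → (¬(3*x = 11 → (4*b + 4*x = 47 ∧ 4*b + 4*x > 42))))
Answer: WP = ((b + x ≠ -3 ∧ 2*b > 18) → (¬(x = 7 → (12*x = 55 ∧ 12*x > 50)))) ∧ ((¬(b + x ≠ -3 ∧ 2*b > 18)) → (¬(3*x = 11 → (4*b + 4*x = 47 ∧ 4*b + 4*x > 42))))


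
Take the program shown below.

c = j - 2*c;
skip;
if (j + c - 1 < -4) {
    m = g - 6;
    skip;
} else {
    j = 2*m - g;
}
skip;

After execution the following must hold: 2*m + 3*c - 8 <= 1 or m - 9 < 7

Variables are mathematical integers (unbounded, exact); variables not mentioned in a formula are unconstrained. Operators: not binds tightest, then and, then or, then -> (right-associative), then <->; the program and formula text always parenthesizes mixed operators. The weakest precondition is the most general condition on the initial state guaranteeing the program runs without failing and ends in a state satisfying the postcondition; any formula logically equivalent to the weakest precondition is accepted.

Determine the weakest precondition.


Working backward. After the program, the postcondition 2*m + 3*c - 8 <= 1 or m - 9 < 7 must hold; in canonical form it is 3*c + 2*m <= 9 or m < 16.
Before skip: 3*c + 2*m <= 9 or m < 16
Then branch requires 3*c + 2*g <= 21 or g < 22; else branch requires 3*c + 2*m <= 9 or m < 16.
Before the if: (c + j < -3 -> (3*c + 2*g <= 21 or g < 22)) and ((not (c + j < -3)) -> (3*c + 2*m <= 9 or m < 16))
Before skip: (c + j < -3 -> (3*c + 2*g <= 21 or g < 22)) and ((not (c + j < -3)) -> (3*c + 2*m <= 9 or m < 16))
Before c := j - 2*c: (2*j < 2*c - 3 -> (2*g + 3*j <= 6*c + 21 or g < 22)) and ((not (2*j < 2*c - 3)) -> (3*j + 2*m <= 6*c + 9 or m < 16))
Answer: WP = (2*j < 2*c - 3 -> (2*g + 3*j <= 6*c + 21 or g < 22)) and ((not (2*j < 2*c - 3)) -> (3*j + 2*m <= 6*c + 9 or m < 16))


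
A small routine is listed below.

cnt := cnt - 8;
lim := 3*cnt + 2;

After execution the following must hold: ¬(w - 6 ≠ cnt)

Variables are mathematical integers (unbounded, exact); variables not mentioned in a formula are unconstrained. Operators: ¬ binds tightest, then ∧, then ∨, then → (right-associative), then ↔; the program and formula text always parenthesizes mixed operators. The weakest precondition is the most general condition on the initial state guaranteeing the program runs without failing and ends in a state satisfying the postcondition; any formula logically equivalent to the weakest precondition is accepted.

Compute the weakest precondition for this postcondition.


Working backward. After the program, the postcondition ¬(w - 6 ≠ cnt) must hold; in canonical form it is ¬(w ≠ cnt + 6).
Before lim := 3*cnt + 2: ¬(w ≠ cnt + 6)
Before cnt := cnt - 8: ¬(w ≠ cnt - 2)
Answer: WP = ¬(w ≠ cnt - 2)


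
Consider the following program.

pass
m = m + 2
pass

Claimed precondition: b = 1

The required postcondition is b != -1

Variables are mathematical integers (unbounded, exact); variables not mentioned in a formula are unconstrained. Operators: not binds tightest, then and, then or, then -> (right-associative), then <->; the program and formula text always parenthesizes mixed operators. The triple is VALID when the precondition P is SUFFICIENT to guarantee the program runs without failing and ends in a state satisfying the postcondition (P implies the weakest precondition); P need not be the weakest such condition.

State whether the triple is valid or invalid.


Working backward. After the program, b != -1 must hold.
Before skip: b != -1
Before m := m + 2: b != -1
Before skip: b != -1
The weakest precondition is b != -1.
Check whether b = 1 implies it.
Every state satisfying the precondition satisfies the weakest precondition: the implication holds.
Answer: valid


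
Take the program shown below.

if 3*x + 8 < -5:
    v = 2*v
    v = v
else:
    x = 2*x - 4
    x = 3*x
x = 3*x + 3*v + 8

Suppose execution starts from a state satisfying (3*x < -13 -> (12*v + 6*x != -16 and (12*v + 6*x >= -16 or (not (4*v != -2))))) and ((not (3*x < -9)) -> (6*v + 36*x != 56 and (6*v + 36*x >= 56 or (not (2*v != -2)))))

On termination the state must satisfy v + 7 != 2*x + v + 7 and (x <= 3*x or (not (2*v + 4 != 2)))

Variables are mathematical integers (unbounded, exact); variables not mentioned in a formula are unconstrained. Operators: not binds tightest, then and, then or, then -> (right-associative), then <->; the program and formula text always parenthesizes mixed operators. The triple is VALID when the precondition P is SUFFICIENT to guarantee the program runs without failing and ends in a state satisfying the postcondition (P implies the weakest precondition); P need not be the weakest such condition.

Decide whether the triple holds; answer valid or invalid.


Working backward. After the program, the postcondition v + 7 != 2*x + v + 7 and (x <= 3*x or (not (2*v + 4 != 2))) must hold; in canonical form it is 2*x != 0 and (2*x >= 0 or (not (2*v != -2))).
Before x := 3*x + 3*v + 8: 6*v + 6*x != -16 and (6*v + 6*x >= -16 or (not (2*v != -2)))
Then branch requires 12*v + 6*x != -16 and (12*v + 6*x >= -16 or (not (4*v != -2))); else branch requires 6*v + 36*x != 56 and (6*v + 36*x >= 56 or (not (2*v != -2))).
Before the if: (3*x < -13 -> (12*v + 6*x != -16 and (12*v + 6*x >= -16 or (not (4*v != -2))))) and ((not (3*x < -13)) -> (6*v + 36*x != 56 and (6*v + 36*x >= 56 or (not (2*v != -2)))))
The weakest precondition is (3*x < -13 -> (12*v + 6*x != -16 and (12*v + 6*x >= -16 or (not (4*v != -2))))) and ((not (3*x < -13)) -> (6*v + 36*x != 56 and (6*v + 36*x >= 56 or (not (2*v != -2))))).
Check whether (3*x < -13 -> (12*v + 6*x != -16 and (12*v + 6*x >= -16 or (not (4*v != -2))))) and ((not (3*x < -9)) -> (6*v + 36*x != 56 and (6*v + 36*x >= 56 or (not (2*v != -2))))) implies it.
Countermodel: at the initial state v = -2, x = -4, the precondition holds but the weakest precondition fails.
Answer: invalid


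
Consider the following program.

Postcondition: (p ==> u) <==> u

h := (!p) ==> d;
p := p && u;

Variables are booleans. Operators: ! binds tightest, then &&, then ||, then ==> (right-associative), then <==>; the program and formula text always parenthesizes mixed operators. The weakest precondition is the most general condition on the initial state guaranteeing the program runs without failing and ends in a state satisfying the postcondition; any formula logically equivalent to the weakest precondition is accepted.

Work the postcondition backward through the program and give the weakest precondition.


Working backward. After the program, (p ==> u) <==> u must hold.
Before p := p && u: ((p && u) ==> u) <==> u
Before h := (!p) ==> d: ((p && u) ==> u) <==> u
Answer: WP = ((p && u) ==> u) <==> u
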